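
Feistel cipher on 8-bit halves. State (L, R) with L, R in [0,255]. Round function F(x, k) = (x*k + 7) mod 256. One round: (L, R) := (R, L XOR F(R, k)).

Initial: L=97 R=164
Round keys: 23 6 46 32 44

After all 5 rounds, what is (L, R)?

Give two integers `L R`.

Answer: 16 12

Derivation:
Round 1 (k=23): L=164 R=162
Round 2 (k=6): L=162 R=119
Round 3 (k=46): L=119 R=203
Round 4 (k=32): L=203 R=16
Round 5 (k=44): L=16 R=12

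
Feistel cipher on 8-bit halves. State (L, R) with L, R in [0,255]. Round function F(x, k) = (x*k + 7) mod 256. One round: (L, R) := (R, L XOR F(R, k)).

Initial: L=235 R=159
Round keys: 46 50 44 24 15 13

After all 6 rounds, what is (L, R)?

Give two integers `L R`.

Round 1 (k=46): L=159 R=114
Round 2 (k=50): L=114 R=212
Round 3 (k=44): L=212 R=5
Round 4 (k=24): L=5 R=171
Round 5 (k=15): L=171 R=9
Round 6 (k=13): L=9 R=215

Answer: 9 215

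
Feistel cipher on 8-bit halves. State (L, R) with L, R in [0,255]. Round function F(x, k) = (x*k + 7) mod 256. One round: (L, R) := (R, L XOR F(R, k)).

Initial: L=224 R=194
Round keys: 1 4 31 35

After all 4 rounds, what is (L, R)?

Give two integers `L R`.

Round 1 (k=1): L=194 R=41
Round 2 (k=4): L=41 R=105
Round 3 (k=31): L=105 R=151
Round 4 (k=35): L=151 R=197

Answer: 151 197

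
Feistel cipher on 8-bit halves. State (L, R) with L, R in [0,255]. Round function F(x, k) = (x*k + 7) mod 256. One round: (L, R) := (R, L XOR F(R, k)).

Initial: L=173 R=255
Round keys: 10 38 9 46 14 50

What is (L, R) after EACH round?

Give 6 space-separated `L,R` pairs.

Round 1 (k=10): L=255 R=80
Round 2 (k=38): L=80 R=24
Round 3 (k=9): L=24 R=143
Round 4 (k=46): L=143 R=161
Round 5 (k=14): L=161 R=90
Round 6 (k=50): L=90 R=58

Answer: 255,80 80,24 24,143 143,161 161,90 90,58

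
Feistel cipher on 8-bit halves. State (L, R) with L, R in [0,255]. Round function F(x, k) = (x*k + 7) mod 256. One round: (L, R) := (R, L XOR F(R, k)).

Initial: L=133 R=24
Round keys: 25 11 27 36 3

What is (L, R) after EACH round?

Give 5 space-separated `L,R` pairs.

Round 1 (k=25): L=24 R=218
Round 2 (k=11): L=218 R=125
Round 3 (k=27): L=125 R=236
Round 4 (k=36): L=236 R=74
Round 5 (k=3): L=74 R=9

Answer: 24,218 218,125 125,236 236,74 74,9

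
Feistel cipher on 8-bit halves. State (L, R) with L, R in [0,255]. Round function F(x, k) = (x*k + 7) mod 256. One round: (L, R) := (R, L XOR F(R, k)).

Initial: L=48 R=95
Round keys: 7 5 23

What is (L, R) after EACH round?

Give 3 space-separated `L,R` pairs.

Answer: 95,144 144,136 136,175

Derivation:
Round 1 (k=7): L=95 R=144
Round 2 (k=5): L=144 R=136
Round 3 (k=23): L=136 R=175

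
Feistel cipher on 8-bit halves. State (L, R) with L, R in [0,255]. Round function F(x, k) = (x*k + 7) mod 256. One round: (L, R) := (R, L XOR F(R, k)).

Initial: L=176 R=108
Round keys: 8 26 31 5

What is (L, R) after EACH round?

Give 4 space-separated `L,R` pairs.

Round 1 (k=8): L=108 R=215
Round 2 (k=26): L=215 R=177
Round 3 (k=31): L=177 R=161
Round 4 (k=5): L=161 R=157

Answer: 108,215 215,177 177,161 161,157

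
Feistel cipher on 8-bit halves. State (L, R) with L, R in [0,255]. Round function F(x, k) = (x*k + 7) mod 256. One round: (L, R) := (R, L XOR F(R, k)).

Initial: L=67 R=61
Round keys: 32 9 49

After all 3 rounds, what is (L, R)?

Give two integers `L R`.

Answer: 54 185

Derivation:
Round 1 (k=32): L=61 R=228
Round 2 (k=9): L=228 R=54
Round 3 (k=49): L=54 R=185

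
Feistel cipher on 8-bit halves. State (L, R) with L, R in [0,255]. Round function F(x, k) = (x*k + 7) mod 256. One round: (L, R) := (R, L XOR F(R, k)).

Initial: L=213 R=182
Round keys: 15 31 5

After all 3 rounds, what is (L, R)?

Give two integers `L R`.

Answer: 149 148

Derivation:
Round 1 (k=15): L=182 R=100
Round 2 (k=31): L=100 R=149
Round 3 (k=5): L=149 R=148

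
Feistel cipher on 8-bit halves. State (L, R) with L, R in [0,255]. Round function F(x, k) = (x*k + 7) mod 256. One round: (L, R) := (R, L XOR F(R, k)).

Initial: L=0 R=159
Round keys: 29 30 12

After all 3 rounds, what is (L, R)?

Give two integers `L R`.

Answer: 172 29

Derivation:
Round 1 (k=29): L=159 R=10
Round 2 (k=30): L=10 R=172
Round 3 (k=12): L=172 R=29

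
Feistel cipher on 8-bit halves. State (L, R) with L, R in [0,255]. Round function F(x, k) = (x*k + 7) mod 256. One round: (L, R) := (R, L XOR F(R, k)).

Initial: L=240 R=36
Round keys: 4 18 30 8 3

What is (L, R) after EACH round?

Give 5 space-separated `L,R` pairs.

Answer: 36,103 103,97 97,2 2,118 118,107

Derivation:
Round 1 (k=4): L=36 R=103
Round 2 (k=18): L=103 R=97
Round 3 (k=30): L=97 R=2
Round 4 (k=8): L=2 R=118
Round 5 (k=3): L=118 R=107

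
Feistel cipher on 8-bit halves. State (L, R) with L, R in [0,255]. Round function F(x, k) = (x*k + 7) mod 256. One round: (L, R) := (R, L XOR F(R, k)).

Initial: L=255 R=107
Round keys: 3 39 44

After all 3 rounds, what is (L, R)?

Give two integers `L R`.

Answer: 131 60

Derivation:
Round 1 (k=3): L=107 R=183
Round 2 (k=39): L=183 R=131
Round 3 (k=44): L=131 R=60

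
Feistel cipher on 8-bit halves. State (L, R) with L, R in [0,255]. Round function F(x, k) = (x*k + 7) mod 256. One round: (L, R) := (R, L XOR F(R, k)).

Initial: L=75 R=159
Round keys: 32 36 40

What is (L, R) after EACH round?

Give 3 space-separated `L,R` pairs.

Round 1 (k=32): L=159 R=172
Round 2 (k=36): L=172 R=168
Round 3 (k=40): L=168 R=235

Answer: 159,172 172,168 168,235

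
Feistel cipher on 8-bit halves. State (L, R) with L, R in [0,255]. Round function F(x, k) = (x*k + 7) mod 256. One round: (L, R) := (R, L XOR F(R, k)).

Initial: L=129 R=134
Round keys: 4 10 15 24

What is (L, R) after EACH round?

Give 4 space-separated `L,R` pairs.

Round 1 (k=4): L=134 R=158
Round 2 (k=10): L=158 R=181
Round 3 (k=15): L=181 R=60
Round 4 (k=24): L=60 R=18

Answer: 134,158 158,181 181,60 60,18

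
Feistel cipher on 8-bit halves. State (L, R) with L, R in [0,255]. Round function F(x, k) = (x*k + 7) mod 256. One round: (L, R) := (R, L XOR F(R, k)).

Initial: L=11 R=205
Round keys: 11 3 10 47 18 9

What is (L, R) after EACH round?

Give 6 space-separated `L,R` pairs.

Answer: 205,221 221,83 83,152 152,188 188,167 167,90

Derivation:
Round 1 (k=11): L=205 R=221
Round 2 (k=3): L=221 R=83
Round 3 (k=10): L=83 R=152
Round 4 (k=47): L=152 R=188
Round 5 (k=18): L=188 R=167
Round 6 (k=9): L=167 R=90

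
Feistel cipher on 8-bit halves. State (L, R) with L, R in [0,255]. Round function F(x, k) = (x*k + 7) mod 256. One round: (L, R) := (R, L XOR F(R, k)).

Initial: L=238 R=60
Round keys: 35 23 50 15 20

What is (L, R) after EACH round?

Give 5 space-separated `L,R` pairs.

Round 1 (k=35): L=60 R=213
Round 2 (k=23): L=213 R=22
Round 3 (k=50): L=22 R=134
Round 4 (k=15): L=134 R=247
Round 5 (k=20): L=247 R=213

Answer: 60,213 213,22 22,134 134,247 247,213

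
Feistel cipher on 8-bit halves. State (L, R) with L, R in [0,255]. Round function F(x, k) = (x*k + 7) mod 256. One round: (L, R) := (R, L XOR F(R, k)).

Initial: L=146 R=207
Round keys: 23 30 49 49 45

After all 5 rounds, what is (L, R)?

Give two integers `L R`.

Round 1 (k=23): L=207 R=50
Round 2 (k=30): L=50 R=44
Round 3 (k=49): L=44 R=65
Round 4 (k=49): L=65 R=84
Round 5 (k=45): L=84 R=138

Answer: 84 138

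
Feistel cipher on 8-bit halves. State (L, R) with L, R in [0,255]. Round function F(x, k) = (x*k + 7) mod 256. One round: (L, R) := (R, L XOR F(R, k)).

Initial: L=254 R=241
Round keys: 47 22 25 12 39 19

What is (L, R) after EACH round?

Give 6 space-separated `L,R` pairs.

Round 1 (k=47): L=241 R=184
Round 2 (k=22): L=184 R=38
Round 3 (k=25): L=38 R=5
Round 4 (k=12): L=5 R=101
Round 5 (k=39): L=101 R=111
Round 6 (k=19): L=111 R=33

Answer: 241,184 184,38 38,5 5,101 101,111 111,33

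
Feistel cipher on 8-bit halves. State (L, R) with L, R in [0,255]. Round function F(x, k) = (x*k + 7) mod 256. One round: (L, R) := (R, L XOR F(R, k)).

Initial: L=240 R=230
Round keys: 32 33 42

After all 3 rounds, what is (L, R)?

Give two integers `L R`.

Answer: 248 128

Derivation:
Round 1 (k=32): L=230 R=55
Round 2 (k=33): L=55 R=248
Round 3 (k=42): L=248 R=128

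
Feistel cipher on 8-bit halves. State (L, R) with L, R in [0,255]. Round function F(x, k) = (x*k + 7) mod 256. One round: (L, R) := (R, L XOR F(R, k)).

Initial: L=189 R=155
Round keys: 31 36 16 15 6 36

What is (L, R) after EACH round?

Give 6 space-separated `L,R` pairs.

Round 1 (k=31): L=155 R=113
Round 2 (k=36): L=113 R=112
Round 3 (k=16): L=112 R=118
Round 4 (k=15): L=118 R=129
Round 5 (k=6): L=129 R=123
Round 6 (k=36): L=123 R=210

Answer: 155,113 113,112 112,118 118,129 129,123 123,210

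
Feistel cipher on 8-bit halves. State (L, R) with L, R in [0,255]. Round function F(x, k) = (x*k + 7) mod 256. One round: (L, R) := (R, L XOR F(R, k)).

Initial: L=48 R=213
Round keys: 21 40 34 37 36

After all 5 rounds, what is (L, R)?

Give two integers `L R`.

Round 1 (k=21): L=213 R=176
Round 2 (k=40): L=176 R=82
Round 3 (k=34): L=82 R=91
Round 4 (k=37): L=91 R=124
Round 5 (k=36): L=124 R=44

Answer: 124 44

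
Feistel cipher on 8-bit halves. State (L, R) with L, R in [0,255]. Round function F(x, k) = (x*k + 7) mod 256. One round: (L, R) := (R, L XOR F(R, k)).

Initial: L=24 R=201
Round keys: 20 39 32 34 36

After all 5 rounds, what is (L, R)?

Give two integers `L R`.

Answer: 154 171

Derivation:
Round 1 (k=20): L=201 R=163
Round 2 (k=39): L=163 R=21
Round 3 (k=32): L=21 R=4
Round 4 (k=34): L=4 R=154
Round 5 (k=36): L=154 R=171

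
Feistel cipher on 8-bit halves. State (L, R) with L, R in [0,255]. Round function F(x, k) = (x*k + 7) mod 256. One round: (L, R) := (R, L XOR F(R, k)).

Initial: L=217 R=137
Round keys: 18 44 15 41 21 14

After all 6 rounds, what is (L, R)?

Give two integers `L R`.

Answer: 188 89

Derivation:
Round 1 (k=18): L=137 R=112
Round 2 (k=44): L=112 R=206
Round 3 (k=15): L=206 R=105
Round 4 (k=41): L=105 R=22
Round 5 (k=21): L=22 R=188
Round 6 (k=14): L=188 R=89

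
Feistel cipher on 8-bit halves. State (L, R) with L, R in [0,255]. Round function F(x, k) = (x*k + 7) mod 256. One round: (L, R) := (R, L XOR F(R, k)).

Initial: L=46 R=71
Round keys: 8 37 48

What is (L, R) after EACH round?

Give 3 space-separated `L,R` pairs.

Round 1 (k=8): L=71 R=17
Round 2 (k=37): L=17 R=59
Round 3 (k=48): L=59 R=6

Answer: 71,17 17,59 59,6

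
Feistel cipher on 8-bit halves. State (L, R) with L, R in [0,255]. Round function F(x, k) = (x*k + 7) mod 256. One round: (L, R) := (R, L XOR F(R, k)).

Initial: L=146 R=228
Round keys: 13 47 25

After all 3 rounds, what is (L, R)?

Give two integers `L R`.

Round 1 (k=13): L=228 R=9
Round 2 (k=47): L=9 R=74
Round 3 (k=25): L=74 R=72

Answer: 74 72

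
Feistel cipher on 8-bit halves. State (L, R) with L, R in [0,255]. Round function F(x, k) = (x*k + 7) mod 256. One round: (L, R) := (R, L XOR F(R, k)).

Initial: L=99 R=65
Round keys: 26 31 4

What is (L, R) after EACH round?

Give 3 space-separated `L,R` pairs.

Answer: 65,194 194,196 196,213

Derivation:
Round 1 (k=26): L=65 R=194
Round 2 (k=31): L=194 R=196
Round 3 (k=4): L=196 R=213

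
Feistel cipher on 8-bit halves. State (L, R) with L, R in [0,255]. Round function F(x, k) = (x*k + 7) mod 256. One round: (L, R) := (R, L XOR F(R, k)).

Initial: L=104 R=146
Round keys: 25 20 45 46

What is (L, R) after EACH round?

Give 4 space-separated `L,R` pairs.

Answer: 146,33 33,9 9,189 189,244

Derivation:
Round 1 (k=25): L=146 R=33
Round 2 (k=20): L=33 R=9
Round 3 (k=45): L=9 R=189
Round 4 (k=46): L=189 R=244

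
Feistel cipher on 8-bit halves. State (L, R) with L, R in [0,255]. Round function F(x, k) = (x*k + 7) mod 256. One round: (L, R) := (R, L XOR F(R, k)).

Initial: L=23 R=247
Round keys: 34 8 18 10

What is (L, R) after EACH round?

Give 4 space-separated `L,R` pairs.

Round 1 (k=34): L=247 R=194
Round 2 (k=8): L=194 R=224
Round 3 (k=18): L=224 R=5
Round 4 (k=10): L=5 R=217

Answer: 247,194 194,224 224,5 5,217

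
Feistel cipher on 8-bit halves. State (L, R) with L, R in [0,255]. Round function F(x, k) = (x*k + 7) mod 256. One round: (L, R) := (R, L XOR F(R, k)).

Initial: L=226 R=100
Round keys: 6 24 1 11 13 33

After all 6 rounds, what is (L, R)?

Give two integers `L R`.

Answer: 125 227

Derivation:
Round 1 (k=6): L=100 R=189
Round 2 (k=24): L=189 R=219
Round 3 (k=1): L=219 R=95
Round 4 (k=11): L=95 R=199
Round 5 (k=13): L=199 R=125
Round 6 (k=33): L=125 R=227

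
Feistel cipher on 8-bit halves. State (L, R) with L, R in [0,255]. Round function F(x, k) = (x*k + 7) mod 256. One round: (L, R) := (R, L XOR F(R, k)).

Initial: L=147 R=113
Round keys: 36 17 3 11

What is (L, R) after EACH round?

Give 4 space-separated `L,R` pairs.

Answer: 113,120 120,142 142,201 201,36

Derivation:
Round 1 (k=36): L=113 R=120
Round 2 (k=17): L=120 R=142
Round 3 (k=3): L=142 R=201
Round 4 (k=11): L=201 R=36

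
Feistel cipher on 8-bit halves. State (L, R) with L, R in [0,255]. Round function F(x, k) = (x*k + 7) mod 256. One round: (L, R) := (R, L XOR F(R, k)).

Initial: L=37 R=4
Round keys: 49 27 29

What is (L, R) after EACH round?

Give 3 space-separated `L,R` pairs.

Answer: 4,238 238,37 37,214

Derivation:
Round 1 (k=49): L=4 R=238
Round 2 (k=27): L=238 R=37
Round 3 (k=29): L=37 R=214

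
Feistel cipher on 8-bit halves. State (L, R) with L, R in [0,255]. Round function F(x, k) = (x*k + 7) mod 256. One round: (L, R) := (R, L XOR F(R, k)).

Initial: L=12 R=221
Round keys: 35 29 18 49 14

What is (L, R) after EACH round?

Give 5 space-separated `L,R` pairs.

Round 1 (k=35): L=221 R=50
Round 2 (k=29): L=50 R=108
Round 3 (k=18): L=108 R=173
Round 4 (k=49): L=173 R=72
Round 5 (k=14): L=72 R=90

Answer: 221,50 50,108 108,173 173,72 72,90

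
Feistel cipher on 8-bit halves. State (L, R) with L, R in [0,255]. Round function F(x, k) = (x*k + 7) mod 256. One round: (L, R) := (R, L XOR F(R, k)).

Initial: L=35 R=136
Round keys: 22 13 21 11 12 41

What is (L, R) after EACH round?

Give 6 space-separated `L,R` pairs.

Answer: 136,148 148,3 3,210 210,14 14,125 125,2

Derivation:
Round 1 (k=22): L=136 R=148
Round 2 (k=13): L=148 R=3
Round 3 (k=21): L=3 R=210
Round 4 (k=11): L=210 R=14
Round 5 (k=12): L=14 R=125
Round 6 (k=41): L=125 R=2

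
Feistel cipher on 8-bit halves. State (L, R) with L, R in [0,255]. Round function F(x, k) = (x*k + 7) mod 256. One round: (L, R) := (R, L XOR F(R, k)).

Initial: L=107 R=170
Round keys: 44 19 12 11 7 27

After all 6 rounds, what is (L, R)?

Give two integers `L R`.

Answer: 181 195

Derivation:
Round 1 (k=44): L=170 R=84
Round 2 (k=19): L=84 R=233
Round 3 (k=12): L=233 R=167
Round 4 (k=11): L=167 R=221
Round 5 (k=7): L=221 R=181
Round 6 (k=27): L=181 R=195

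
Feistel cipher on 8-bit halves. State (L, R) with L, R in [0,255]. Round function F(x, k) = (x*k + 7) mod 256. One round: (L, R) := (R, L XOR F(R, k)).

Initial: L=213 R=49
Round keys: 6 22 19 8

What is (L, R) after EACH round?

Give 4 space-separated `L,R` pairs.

Round 1 (k=6): L=49 R=248
Round 2 (k=22): L=248 R=102
Round 3 (k=19): L=102 R=97
Round 4 (k=8): L=97 R=105

Answer: 49,248 248,102 102,97 97,105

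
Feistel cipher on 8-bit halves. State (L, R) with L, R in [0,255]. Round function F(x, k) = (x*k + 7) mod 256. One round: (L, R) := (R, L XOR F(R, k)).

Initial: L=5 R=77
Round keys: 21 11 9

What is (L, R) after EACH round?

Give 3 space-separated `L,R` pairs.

Answer: 77,93 93,75 75,247

Derivation:
Round 1 (k=21): L=77 R=93
Round 2 (k=11): L=93 R=75
Round 3 (k=9): L=75 R=247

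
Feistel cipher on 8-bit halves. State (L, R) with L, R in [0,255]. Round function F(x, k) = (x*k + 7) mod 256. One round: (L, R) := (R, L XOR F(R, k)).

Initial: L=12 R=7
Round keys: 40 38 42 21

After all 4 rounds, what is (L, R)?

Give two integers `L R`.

Round 1 (k=40): L=7 R=19
Round 2 (k=38): L=19 R=222
Round 3 (k=42): L=222 R=96
Round 4 (k=21): L=96 R=57

Answer: 96 57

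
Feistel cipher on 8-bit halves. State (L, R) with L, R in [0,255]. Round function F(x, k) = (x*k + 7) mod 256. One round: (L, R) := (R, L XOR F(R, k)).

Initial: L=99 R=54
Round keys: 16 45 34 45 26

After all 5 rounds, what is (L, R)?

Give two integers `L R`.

Answer: 37 12

Derivation:
Round 1 (k=16): L=54 R=4
Round 2 (k=45): L=4 R=141
Round 3 (k=34): L=141 R=197
Round 4 (k=45): L=197 R=37
Round 5 (k=26): L=37 R=12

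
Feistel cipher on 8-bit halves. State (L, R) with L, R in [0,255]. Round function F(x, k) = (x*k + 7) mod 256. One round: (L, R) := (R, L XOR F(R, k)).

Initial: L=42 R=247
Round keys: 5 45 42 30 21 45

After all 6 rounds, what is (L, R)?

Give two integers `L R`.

Answer: 195 119

Derivation:
Round 1 (k=5): L=247 R=240
Round 2 (k=45): L=240 R=192
Round 3 (k=42): L=192 R=119
Round 4 (k=30): L=119 R=57
Round 5 (k=21): L=57 R=195
Round 6 (k=45): L=195 R=119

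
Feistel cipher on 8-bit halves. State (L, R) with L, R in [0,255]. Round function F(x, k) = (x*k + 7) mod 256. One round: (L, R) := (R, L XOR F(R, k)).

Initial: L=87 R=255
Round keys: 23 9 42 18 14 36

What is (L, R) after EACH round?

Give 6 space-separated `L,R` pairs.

Answer: 255,167 167,25 25,134 134,106 106,85 85,145

Derivation:
Round 1 (k=23): L=255 R=167
Round 2 (k=9): L=167 R=25
Round 3 (k=42): L=25 R=134
Round 4 (k=18): L=134 R=106
Round 5 (k=14): L=106 R=85
Round 6 (k=36): L=85 R=145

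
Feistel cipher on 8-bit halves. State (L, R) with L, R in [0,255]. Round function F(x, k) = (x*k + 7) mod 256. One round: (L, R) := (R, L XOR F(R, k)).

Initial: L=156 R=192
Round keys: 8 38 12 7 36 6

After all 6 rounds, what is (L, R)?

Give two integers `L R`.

Round 1 (k=8): L=192 R=155
Round 2 (k=38): L=155 R=201
Round 3 (k=12): L=201 R=232
Round 4 (k=7): L=232 R=150
Round 5 (k=36): L=150 R=247
Round 6 (k=6): L=247 R=71

Answer: 247 71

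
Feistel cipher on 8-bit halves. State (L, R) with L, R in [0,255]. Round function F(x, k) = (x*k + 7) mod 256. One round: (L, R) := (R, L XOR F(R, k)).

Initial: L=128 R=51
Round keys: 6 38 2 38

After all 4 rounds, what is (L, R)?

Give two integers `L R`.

Round 1 (k=6): L=51 R=185
Round 2 (k=38): L=185 R=78
Round 3 (k=2): L=78 R=26
Round 4 (k=38): L=26 R=173

Answer: 26 173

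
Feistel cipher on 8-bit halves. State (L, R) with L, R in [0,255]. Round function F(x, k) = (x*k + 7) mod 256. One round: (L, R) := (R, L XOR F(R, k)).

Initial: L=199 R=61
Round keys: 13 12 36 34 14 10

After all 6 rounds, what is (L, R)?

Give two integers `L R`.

Round 1 (k=13): L=61 R=231
Round 2 (k=12): L=231 R=230
Round 3 (k=36): L=230 R=184
Round 4 (k=34): L=184 R=145
Round 5 (k=14): L=145 R=77
Round 6 (k=10): L=77 R=152

Answer: 77 152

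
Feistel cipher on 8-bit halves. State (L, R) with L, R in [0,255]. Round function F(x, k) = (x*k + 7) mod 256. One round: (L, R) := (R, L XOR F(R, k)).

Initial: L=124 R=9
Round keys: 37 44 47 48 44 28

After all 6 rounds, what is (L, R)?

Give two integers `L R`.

Answer: 194 230

Derivation:
Round 1 (k=37): L=9 R=40
Round 2 (k=44): L=40 R=238
Round 3 (k=47): L=238 R=145
Round 4 (k=48): L=145 R=217
Round 5 (k=44): L=217 R=194
Round 6 (k=28): L=194 R=230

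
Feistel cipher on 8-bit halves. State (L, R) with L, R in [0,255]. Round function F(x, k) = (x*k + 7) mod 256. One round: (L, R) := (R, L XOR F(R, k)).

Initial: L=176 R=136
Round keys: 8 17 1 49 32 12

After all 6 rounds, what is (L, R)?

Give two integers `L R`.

Round 1 (k=8): L=136 R=247
Round 2 (k=17): L=247 R=230
Round 3 (k=1): L=230 R=26
Round 4 (k=49): L=26 R=231
Round 5 (k=32): L=231 R=253
Round 6 (k=12): L=253 R=4

Answer: 253 4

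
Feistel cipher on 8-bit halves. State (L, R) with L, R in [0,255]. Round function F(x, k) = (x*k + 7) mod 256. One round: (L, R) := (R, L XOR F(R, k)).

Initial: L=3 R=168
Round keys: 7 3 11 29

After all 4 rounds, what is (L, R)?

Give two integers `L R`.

Answer: 100 40

Derivation:
Round 1 (k=7): L=168 R=156
Round 2 (k=3): L=156 R=115
Round 3 (k=11): L=115 R=100
Round 4 (k=29): L=100 R=40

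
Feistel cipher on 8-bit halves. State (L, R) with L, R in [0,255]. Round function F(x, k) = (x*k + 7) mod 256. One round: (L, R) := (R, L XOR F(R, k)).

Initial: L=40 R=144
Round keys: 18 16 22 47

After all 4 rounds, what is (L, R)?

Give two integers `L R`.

Answer: 238 222

Derivation:
Round 1 (k=18): L=144 R=15
Round 2 (k=16): L=15 R=103
Round 3 (k=22): L=103 R=238
Round 4 (k=47): L=238 R=222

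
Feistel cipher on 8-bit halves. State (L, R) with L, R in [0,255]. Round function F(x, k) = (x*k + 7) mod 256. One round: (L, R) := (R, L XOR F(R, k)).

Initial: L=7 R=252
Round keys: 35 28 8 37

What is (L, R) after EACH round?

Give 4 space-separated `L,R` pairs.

Answer: 252,124 124,107 107,35 35,125

Derivation:
Round 1 (k=35): L=252 R=124
Round 2 (k=28): L=124 R=107
Round 3 (k=8): L=107 R=35
Round 4 (k=37): L=35 R=125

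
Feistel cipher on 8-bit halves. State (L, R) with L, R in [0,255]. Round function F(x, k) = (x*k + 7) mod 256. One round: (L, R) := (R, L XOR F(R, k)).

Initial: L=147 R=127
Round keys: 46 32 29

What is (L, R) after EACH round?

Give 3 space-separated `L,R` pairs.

Round 1 (k=46): L=127 R=74
Round 2 (k=32): L=74 R=56
Round 3 (k=29): L=56 R=21

Answer: 127,74 74,56 56,21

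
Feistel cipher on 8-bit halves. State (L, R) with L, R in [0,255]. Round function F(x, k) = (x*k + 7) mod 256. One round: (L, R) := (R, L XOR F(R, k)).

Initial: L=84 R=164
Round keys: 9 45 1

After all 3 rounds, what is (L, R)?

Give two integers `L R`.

Answer: 94 250

Derivation:
Round 1 (k=9): L=164 R=159
Round 2 (k=45): L=159 R=94
Round 3 (k=1): L=94 R=250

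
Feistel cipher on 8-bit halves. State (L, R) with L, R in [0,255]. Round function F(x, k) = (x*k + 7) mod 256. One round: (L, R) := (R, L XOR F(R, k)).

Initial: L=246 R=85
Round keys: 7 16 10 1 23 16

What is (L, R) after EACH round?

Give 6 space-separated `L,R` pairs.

Round 1 (k=7): L=85 R=172
Round 2 (k=16): L=172 R=146
Round 3 (k=10): L=146 R=23
Round 4 (k=1): L=23 R=140
Round 5 (k=23): L=140 R=140
Round 6 (k=16): L=140 R=75

Answer: 85,172 172,146 146,23 23,140 140,140 140,75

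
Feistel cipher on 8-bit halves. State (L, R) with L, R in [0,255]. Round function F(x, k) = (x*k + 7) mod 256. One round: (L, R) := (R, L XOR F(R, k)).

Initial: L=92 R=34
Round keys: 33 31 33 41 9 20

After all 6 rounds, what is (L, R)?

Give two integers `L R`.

Round 1 (k=33): L=34 R=53
Round 2 (k=31): L=53 R=80
Round 3 (k=33): L=80 R=98
Round 4 (k=41): L=98 R=233
Round 5 (k=9): L=233 R=90
Round 6 (k=20): L=90 R=230

Answer: 90 230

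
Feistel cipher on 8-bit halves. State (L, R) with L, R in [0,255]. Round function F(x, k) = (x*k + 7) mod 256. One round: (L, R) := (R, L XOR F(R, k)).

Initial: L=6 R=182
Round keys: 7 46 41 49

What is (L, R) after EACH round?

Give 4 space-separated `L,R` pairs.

Answer: 182,7 7,255 255,217 217,111

Derivation:
Round 1 (k=7): L=182 R=7
Round 2 (k=46): L=7 R=255
Round 3 (k=41): L=255 R=217
Round 4 (k=49): L=217 R=111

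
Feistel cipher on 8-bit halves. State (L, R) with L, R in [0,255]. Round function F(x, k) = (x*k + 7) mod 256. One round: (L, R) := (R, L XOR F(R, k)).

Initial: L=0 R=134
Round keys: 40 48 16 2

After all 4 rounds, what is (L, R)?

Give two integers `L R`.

Round 1 (k=40): L=134 R=247
Round 2 (k=48): L=247 R=209
Round 3 (k=16): L=209 R=224
Round 4 (k=2): L=224 R=22

Answer: 224 22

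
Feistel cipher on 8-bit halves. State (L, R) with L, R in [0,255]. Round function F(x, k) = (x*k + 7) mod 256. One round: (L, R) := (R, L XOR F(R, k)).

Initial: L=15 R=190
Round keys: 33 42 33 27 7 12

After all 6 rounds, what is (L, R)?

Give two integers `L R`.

Answer: 141 15

Derivation:
Round 1 (k=33): L=190 R=138
Round 2 (k=42): L=138 R=21
Round 3 (k=33): L=21 R=54
Round 4 (k=27): L=54 R=172
Round 5 (k=7): L=172 R=141
Round 6 (k=12): L=141 R=15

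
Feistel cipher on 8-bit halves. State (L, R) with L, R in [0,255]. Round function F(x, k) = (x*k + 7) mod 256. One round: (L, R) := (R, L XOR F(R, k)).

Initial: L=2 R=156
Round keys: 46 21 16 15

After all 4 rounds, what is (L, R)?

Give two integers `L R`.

Answer: 74 217

Derivation:
Round 1 (k=46): L=156 R=13
Round 2 (k=21): L=13 R=132
Round 3 (k=16): L=132 R=74
Round 4 (k=15): L=74 R=217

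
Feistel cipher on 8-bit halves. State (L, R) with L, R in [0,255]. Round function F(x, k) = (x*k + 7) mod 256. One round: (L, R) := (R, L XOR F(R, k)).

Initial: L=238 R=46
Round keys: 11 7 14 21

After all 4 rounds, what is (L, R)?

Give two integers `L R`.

Round 1 (k=11): L=46 R=239
Round 2 (k=7): L=239 R=190
Round 3 (k=14): L=190 R=132
Round 4 (k=21): L=132 R=101

Answer: 132 101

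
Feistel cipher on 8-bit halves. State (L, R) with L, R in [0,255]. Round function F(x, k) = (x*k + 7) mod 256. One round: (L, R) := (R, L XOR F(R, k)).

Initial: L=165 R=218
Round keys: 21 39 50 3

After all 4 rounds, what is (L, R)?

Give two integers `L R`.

Answer: 245 167

Derivation:
Round 1 (k=21): L=218 R=76
Round 2 (k=39): L=76 R=65
Round 3 (k=50): L=65 R=245
Round 4 (k=3): L=245 R=167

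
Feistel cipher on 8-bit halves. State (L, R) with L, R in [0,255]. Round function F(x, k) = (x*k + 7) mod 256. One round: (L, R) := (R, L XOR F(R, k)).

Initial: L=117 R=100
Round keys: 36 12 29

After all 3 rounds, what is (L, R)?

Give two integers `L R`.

Answer: 251 20

Derivation:
Round 1 (k=36): L=100 R=98
Round 2 (k=12): L=98 R=251
Round 3 (k=29): L=251 R=20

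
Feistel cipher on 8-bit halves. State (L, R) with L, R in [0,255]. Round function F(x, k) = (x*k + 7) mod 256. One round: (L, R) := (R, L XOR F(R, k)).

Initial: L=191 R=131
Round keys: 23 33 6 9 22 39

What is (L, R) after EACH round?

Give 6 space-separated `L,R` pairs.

Round 1 (k=23): L=131 R=115
Round 2 (k=33): L=115 R=89
Round 3 (k=6): L=89 R=110
Round 4 (k=9): L=110 R=188
Round 5 (k=22): L=188 R=65
Round 6 (k=39): L=65 R=82

Answer: 131,115 115,89 89,110 110,188 188,65 65,82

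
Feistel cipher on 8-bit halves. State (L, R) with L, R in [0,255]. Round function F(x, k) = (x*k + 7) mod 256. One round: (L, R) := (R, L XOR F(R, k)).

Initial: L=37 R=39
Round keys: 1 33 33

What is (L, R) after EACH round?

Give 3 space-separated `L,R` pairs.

Round 1 (k=1): L=39 R=11
Round 2 (k=33): L=11 R=85
Round 3 (k=33): L=85 R=247

Answer: 39,11 11,85 85,247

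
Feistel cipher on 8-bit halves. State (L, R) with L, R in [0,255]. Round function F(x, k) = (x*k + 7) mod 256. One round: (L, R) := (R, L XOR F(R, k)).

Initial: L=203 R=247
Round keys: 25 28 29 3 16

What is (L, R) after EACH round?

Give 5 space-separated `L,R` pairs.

Answer: 247,237 237,4 4,150 150,205 205,65

Derivation:
Round 1 (k=25): L=247 R=237
Round 2 (k=28): L=237 R=4
Round 3 (k=29): L=4 R=150
Round 4 (k=3): L=150 R=205
Round 5 (k=16): L=205 R=65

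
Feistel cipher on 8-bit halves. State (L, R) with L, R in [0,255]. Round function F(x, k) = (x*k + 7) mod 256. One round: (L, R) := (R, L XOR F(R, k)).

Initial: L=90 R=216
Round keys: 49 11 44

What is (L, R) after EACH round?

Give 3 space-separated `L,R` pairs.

Answer: 216,5 5,230 230,138

Derivation:
Round 1 (k=49): L=216 R=5
Round 2 (k=11): L=5 R=230
Round 3 (k=44): L=230 R=138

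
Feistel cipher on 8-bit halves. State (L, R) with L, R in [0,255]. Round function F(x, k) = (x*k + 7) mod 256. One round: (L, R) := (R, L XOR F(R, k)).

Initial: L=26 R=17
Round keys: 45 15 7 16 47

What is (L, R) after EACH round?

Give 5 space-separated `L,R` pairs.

Answer: 17,30 30,216 216,241 241,207 207,249

Derivation:
Round 1 (k=45): L=17 R=30
Round 2 (k=15): L=30 R=216
Round 3 (k=7): L=216 R=241
Round 4 (k=16): L=241 R=207
Round 5 (k=47): L=207 R=249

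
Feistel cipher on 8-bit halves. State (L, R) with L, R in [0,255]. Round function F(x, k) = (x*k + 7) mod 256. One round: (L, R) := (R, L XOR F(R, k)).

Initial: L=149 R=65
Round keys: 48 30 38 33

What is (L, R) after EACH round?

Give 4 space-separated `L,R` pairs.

Answer: 65,162 162,66 66,113 113,218

Derivation:
Round 1 (k=48): L=65 R=162
Round 2 (k=30): L=162 R=66
Round 3 (k=38): L=66 R=113
Round 4 (k=33): L=113 R=218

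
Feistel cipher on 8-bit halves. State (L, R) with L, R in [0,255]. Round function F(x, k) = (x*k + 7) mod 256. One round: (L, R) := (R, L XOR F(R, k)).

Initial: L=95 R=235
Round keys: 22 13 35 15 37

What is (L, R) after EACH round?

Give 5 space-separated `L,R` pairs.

Answer: 235,102 102,222 222,7 7,174 174,42

Derivation:
Round 1 (k=22): L=235 R=102
Round 2 (k=13): L=102 R=222
Round 3 (k=35): L=222 R=7
Round 4 (k=15): L=7 R=174
Round 5 (k=37): L=174 R=42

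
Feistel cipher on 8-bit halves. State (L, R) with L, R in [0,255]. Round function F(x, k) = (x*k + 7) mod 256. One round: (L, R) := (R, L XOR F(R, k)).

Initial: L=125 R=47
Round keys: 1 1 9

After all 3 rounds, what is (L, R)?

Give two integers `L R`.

Round 1 (k=1): L=47 R=75
Round 2 (k=1): L=75 R=125
Round 3 (k=9): L=125 R=39

Answer: 125 39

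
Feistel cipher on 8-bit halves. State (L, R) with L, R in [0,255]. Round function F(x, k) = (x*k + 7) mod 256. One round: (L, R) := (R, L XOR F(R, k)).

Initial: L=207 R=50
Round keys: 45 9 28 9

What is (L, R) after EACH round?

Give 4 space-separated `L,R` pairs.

Answer: 50,30 30,39 39,85 85,35

Derivation:
Round 1 (k=45): L=50 R=30
Round 2 (k=9): L=30 R=39
Round 3 (k=28): L=39 R=85
Round 4 (k=9): L=85 R=35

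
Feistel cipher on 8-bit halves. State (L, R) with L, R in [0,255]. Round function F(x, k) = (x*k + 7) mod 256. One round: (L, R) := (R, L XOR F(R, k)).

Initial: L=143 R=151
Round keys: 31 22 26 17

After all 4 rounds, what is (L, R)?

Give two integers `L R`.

Answer: 60 165

Derivation:
Round 1 (k=31): L=151 R=223
Round 2 (k=22): L=223 R=166
Round 3 (k=26): L=166 R=60
Round 4 (k=17): L=60 R=165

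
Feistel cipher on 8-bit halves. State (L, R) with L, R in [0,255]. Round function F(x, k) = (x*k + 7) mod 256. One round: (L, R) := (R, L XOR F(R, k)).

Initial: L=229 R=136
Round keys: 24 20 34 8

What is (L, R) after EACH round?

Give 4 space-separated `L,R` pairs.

Round 1 (k=24): L=136 R=34
Round 2 (k=20): L=34 R=39
Round 3 (k=34): L=39 R=23
Round 4 (k=8): L=23 R=152

Answer: 136,34 34,39 39,23 23,152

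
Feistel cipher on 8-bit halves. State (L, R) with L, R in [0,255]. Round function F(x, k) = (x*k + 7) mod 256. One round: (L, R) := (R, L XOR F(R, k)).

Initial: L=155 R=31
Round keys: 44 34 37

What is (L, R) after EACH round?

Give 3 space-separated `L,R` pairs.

Answer: 31,192 192,152 152,63

Derivation:
Round 1 (k=44): L=31 R=192
Round 2 (k=34): L=192 R=152
Round 3 (k=37): L=152 R=63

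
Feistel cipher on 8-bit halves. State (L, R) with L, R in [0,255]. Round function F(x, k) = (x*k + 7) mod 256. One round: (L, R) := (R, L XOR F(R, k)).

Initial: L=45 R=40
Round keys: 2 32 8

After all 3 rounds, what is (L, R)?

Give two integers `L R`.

Answer: 111 5

Derivation:
Round 1 (k=2): L=40 R=122
Round 2 (k=32): L=122 R=111
Round 3 (k=8): L=111 R=5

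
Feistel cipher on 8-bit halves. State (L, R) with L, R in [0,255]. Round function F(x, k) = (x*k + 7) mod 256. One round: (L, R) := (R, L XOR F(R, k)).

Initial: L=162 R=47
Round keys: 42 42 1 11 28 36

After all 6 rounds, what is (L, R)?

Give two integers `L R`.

Round 1 (k=42): L=47 R=31
Round 2 (k=42): L=31 R=50
Round 3 (k=1): L=50 R=38
Round 4 (k=11): L=38 R=155
Round 5 (k=28): L=155 R=221
Round 6 (k=36): L=221 R=128

Answer: 221 128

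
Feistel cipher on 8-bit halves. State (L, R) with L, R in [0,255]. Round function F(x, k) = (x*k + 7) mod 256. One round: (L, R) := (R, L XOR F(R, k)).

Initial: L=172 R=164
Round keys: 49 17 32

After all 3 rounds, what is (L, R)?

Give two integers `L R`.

Answer: 154 128

Derivation:
Round 1 (k=49): L=164 R=199
Round 2 (k=17): L=199 R=154
Round 3 (k=32): L=154 R=128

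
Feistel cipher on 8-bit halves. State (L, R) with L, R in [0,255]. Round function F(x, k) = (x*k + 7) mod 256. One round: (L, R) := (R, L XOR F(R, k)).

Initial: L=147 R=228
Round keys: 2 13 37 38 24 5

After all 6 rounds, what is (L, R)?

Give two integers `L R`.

Answer: 97 208

Derivation:
Round 1 (k=2): L=228 R=92
Round 2 (k=13): L=92 R=87
Round 3 (k=37): L=87 R=198
Round 4 (k=38): L=198 R=60
Round 5 (k=24): L=60 R=97
Round 6 (k=5): L=97 R=208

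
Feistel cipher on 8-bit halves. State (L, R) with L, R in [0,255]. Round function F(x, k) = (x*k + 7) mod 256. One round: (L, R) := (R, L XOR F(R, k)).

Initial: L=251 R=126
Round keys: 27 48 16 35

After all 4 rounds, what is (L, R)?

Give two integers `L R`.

Round 1 (k=27): L=126 R=170
Round 2 (k=48): L=170 R=153
Round 3 (k=16): L=153 R=61
Round 4 (k=35): L=61 R=199

Answer: 61 199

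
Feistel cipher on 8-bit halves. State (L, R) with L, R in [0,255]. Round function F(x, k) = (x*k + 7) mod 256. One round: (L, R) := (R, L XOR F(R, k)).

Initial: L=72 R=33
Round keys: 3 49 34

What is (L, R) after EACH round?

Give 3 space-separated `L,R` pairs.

Round 1 (k=3): L=33 R=34
Round 2 (k=49): L=34 R=168
Round 3 (k=34): L=168 R=117

Answer: 33,34 34,168 168,117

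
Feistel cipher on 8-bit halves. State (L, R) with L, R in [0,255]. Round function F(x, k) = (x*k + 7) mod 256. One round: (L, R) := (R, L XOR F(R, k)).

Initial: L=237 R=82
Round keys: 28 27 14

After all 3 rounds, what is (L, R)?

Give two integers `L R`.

Answer: 191 107

Derivation:
Round 1 (k=28): L=82 R=18
Round 2 (k=27): L=18 R=191
Round 3 (k=14): L=191 R=107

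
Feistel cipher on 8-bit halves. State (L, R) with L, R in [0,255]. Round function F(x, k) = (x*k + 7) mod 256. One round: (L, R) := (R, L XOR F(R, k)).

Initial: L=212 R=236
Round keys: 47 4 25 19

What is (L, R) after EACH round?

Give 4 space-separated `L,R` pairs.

Answer: 236,143 143,175 175,145 145,101

Derivation:
Round 1 (k=47): L=236 R=143
Round 2 (k=4): L=143 R=175
Round 3 (k=25): L=175 R=145
Round 4 (k=19): L=145 R=101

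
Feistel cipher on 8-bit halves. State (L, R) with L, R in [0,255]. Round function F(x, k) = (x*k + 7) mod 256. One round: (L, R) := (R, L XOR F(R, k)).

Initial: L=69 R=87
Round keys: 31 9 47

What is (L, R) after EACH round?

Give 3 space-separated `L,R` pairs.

Answer: 87,213 213,211 211,17

Derivation:
Round 1 (k=31): L=87 R=213
Round 2 (k=9): L=213 R=211
Round 3 (k=47): L=211 R=17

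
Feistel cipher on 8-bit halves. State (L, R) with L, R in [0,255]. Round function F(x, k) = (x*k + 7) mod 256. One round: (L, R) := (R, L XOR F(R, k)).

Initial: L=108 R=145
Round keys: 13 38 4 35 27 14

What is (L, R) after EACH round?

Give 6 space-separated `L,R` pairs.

Round 1 (k=13): L=145 R=8
Round 2 (k=38): L=8 R=166
Round 3 (k=4): L=166 R=151
Round 4 (k=35): L=151 R=10
Round 5 (k=27): L=10 R=130
Round 6 (k=14): L=130 R=41

Answer: 145,8 8,166 166,151 151,10 10,130 130,41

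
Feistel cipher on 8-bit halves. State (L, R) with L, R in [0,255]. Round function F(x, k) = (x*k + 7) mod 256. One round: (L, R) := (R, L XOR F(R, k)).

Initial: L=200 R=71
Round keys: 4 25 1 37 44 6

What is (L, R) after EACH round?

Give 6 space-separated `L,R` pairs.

Answer: 71,235 235,189 189,47 47,111 111,52 52,80

Derivation:
Round 1 (k=4): L=71 R=235
Round 2 (k=25): L=235 R=189
Round 3 (k=1): L=189 R=47
Round 4 (k=37): L=47 R=111
Round 5 (k=44): L=111 R=52
Round 6 (k=6): L=52 R=80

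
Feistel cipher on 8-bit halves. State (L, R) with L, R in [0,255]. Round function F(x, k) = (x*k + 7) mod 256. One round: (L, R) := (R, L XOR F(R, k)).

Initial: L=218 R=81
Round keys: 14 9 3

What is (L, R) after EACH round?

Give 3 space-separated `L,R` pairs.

Round 1 (k=14): L=81 R=175
Round 2 (k=9): L=175 R=127
Round 3 (k=3): L=127 R=43

Answer: 81,175 175,127 127,43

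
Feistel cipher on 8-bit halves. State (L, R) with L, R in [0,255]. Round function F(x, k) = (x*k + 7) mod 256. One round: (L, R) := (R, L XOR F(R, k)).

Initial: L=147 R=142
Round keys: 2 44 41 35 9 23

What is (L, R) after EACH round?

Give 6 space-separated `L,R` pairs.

Round 1 (k=2): L=142 R=176
Round 2 (k=44): L=176 R=201
Round 3 (k=41): L=201 R=136
Round 4 (k=35): L=136 R=86
Round 5 (k=9): L=86 R=133
Round 6 (k=23): L=133 R=172

Answer: 142,176 176,201 201,136 136,86 86,133 133,172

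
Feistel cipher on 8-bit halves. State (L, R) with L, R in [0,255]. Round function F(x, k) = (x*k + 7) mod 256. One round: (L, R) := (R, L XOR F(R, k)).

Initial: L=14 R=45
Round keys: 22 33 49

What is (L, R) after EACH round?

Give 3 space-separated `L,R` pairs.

Round 1 (k=22): L=45 R=235
Round 2 (k=33): L=235 R=127
Round 3 (k=49): L=127 R=189

Answer: 45,235 235,127 127,189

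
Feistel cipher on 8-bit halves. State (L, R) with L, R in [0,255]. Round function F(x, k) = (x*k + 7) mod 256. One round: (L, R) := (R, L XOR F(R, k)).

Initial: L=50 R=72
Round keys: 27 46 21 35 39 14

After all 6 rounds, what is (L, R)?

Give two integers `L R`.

Answer: 233 62

Derivation:
Round 1 (k=27): L=72 R=173
Round 2 (k=46): L=173 R=85
Round 3 (k=21): L=85 R=173
Round 4 (k=35): L=173 R=251
Round 5 (k=39): L=251 R=233
Round 6 (k=14): L=233 R=62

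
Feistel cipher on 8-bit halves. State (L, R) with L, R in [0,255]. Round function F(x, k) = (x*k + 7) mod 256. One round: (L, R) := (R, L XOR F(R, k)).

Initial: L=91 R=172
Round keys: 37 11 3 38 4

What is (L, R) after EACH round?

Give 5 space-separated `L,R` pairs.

Round 1 (k=37): L=172 R=184
Round 2 (k=11): L=184 R=67
Round 3 (k=3): L=67 R=104
Round 4 (k=38): L=104 R=52
Round 5 (k=4): L=52 R=191

Answer: 172,184 184,67 67,104 104,52 52,191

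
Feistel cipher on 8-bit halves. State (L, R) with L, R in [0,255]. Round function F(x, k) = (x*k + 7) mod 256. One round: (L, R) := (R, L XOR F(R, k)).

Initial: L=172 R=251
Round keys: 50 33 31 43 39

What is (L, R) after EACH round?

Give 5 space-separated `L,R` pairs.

Round 1 (k=50): L=251 R=161
Round 2 (k=33): L=161 R=51
Round 3 (k=31): L=51 R=149
Round 4 (k=43): L=149 R=61
Round 5 (k=39): L=61 R=199

Answer: 251,161 161,51 51,149 149,61 61,199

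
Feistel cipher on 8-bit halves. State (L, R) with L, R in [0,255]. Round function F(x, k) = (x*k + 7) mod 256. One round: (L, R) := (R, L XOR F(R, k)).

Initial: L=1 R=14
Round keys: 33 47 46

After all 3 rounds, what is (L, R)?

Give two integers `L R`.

Round 1 (k=33): L=14 R=212
Round 2 (k=47): L=212 R=253
Round 3 (k=46): L=253 R=169

Answer: 253 169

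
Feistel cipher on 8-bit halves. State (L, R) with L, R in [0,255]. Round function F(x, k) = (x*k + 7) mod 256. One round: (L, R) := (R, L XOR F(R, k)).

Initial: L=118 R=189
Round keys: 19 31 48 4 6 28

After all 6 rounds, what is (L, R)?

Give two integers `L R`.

Answer: 50 206

Derivation:
Round 1 (k=19): L=189 R=120
Round 2 (k=31): L=120 R=50
Round 3 (k=48): L=50 R=31
Round 4 (k=4): L=31 R=177
Round 5 (k=6): L=177 R=50
Round 6 (k=28): L=50 R=206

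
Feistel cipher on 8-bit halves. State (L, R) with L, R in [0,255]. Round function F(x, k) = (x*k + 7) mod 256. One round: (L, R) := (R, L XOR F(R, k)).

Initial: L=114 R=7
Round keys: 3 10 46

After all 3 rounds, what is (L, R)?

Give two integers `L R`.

Answer: 84 113

Derivation:
Round 1 (k=3): L=7 R=110
Round 2 (k=10): L=110 R=84
Round 3 (k=46): L=84 R=113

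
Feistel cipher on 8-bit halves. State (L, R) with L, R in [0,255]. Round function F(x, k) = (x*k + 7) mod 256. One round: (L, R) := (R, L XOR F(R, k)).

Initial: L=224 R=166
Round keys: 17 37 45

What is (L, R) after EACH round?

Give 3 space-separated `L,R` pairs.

Round 1 (k=17): L=166 R=237
Round 2 (k=37): L=237 R=238
Round 3 (k=45): L=238 R=48

Answer: 166,237 237,238 238,48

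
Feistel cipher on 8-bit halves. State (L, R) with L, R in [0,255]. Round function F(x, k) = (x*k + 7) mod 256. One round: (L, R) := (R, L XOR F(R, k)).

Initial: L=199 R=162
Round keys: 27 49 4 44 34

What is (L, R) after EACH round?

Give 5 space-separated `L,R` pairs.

Answer: 162,218 218,99 99,73 73,240 240,174

Derivation:
Round 1 (k=27): L=162 R=218
Round 2 (k=49): L=218 R=99
Round 3 (k=4): L=99 R=73
Round 4 (k=44): L=73 R=240
Round 5 (k=34): L=240 R=174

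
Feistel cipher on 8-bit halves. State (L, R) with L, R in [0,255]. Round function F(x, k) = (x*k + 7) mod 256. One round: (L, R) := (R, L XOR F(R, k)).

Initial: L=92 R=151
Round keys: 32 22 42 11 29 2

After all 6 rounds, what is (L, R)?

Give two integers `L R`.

Round 1 (k=32): L=151 R=187
Round 2 (k=22): L=187 R=142
Round 3 (k=42): L=142 R=232
Round 4 (k=11): L=232 R=113
Round 5 (k=29): L=113 R=60
Round 6 (k=2): L=60 R=14

Answer: 60 14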